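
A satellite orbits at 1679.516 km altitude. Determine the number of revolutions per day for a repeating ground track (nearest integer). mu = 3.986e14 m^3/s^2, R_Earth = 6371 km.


r = 8.050516e+06 m
T = 2*pi*sqrt(r^3/mu) = 7188.6410 s = 119.8107 min
revs/day = 1440 / 119.8107 = 12.0190
Rounded: 12 revolutions per day

12 revolutions per day


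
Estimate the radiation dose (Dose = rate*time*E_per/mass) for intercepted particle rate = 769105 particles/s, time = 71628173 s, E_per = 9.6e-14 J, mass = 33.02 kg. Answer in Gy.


Total energy deposited = rate * time * E_per
  = 769105 * 71628173 * 9.6e-14 = 5.2886 J
Dose = E_total / mass = 5.2886 / 33.02
Dose = 0.1601635 Gy

0.1602 Gy


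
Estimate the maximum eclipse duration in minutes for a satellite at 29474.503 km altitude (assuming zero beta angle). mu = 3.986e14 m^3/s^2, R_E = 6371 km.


r = 35845.5030 km
T = 1125.6723 min
Eclipse fraction = arcsin(R_E/r)/pi = arcsin(6371.0000/35845.5030)/pi
= arcsin(0.177735)/pi = 0.05687698
Eclipse duration = 0.05687698 * 1125.6723 = 64.0248 min

64.0248 minutes


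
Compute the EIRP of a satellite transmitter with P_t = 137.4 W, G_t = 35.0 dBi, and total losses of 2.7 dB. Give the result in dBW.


Pt = 137.4 W = 21.3799 dBW
EIRP = Pt_dBW + Gt - losses = 21.3799 + 35.0 - 2.7 = 53.6799 dBW

53.6799 dBW


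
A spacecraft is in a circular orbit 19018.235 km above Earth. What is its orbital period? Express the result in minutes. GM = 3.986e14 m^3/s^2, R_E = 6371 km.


r = 25389.2350 km = 2.5389235e+07 m
T = 2*pi*sqrt(r^3/mu) = 2*pi*sqrt(1.6366237e+22 / 3.986e14)
T = 40261.1007 s = 671.0183 min

671.0183 minutes


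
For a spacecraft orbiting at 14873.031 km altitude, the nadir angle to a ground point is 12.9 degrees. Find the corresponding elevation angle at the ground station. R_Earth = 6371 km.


r = R_E + alt = 21244.0310 km
Law of sines in the satellite / Earth-center / ground-point triangle:
  sin(nadir)/R_E = sin(90 + el)/r  =>  cos(el) = (r/R_E)*sin(nadir)
cos(el) = (21244.0310 / 6371.0000) * sin(12.9 deg) = 0.7444251
el = arccos(0.7444251) = 41.8903 deg
(Earth-central angle = 90 - nadir - el = 35.2097 deg)

41.8903 degrees


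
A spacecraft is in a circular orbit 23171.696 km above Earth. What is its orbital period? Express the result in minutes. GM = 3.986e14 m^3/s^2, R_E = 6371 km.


r = 29542.6960 km = 2.9542696e+07 m
T = 2*pi*sqrt(r^3/mu) = 2*pi*sqrt(2.5784005e+22 / 3.986e14)
T = 50534.3181 s = 842.2386 min

842.2386 minutes


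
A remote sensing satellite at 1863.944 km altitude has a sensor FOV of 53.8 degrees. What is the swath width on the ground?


FOV = 53.8 deg = 0.9389871 rad
swath = 2 * alt * tan(FOV/2) = 2 * 1863.944 * tan(0.4694936)
swath = 2 * 1863.944 * 0.507329
swath = 1891.2655 km

1891.2655 km


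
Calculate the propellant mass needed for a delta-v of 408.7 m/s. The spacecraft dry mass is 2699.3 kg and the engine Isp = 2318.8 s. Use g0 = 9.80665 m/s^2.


ve = Isp * g0 = 2318.8 * 9.80665 = 22739.660020 m/s
mass ratio = exp(dv/ve) = exp(408.7/22739.660020) = 1.01813549
m_prop = m_dry * (mr - 1) = 2699.3 * (1.01813549 - 1)
m_prop = 48.9531 kg

48.9531 kg


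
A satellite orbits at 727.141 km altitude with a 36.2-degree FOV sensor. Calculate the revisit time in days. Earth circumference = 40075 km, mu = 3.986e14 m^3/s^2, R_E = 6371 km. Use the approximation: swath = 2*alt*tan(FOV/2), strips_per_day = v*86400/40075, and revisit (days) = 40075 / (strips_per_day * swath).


swath = 2*727.141*tan(0.3159046) = 475.3326 km
v = sqrt(mu/r) = 7493.7006 m/s = 7.4937 km/s
strips/day = v*86400/40075 = 7.4937*86400/40075 = 16.1561
coverage/day = strips * swath = 16.1561 * 475.3326 = 7679.5217 km
revisit = 40075 / 7679.5217 = 5.2184 days

5.2184 days


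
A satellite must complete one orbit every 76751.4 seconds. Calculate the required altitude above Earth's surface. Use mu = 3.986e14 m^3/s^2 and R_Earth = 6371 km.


T = 76751.4 s
r = (mu*T^2/(4*pi^2))^(1/3) = (3.986e14 * 76751.4^2 / (4*pi^2))^(1/3)
r = 3.9034629e+07 m = 39034.6291 km
alt = r - R_E = 39034.6291 - 6371 = 32663.6291 km

32663.6291 km


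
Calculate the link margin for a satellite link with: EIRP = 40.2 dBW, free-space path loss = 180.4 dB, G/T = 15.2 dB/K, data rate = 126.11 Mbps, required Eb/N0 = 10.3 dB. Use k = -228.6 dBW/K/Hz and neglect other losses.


C/N0 = EIRP - FSPL + G/T - k = 40.2 - 180.4 + 15.2 - (-228.6)
C/N0 = 103.6000 dB-Hz
R_b = 126.11 Mbps = 1.2611e+08 bps -> 10*log10(R_b) = 81.0075 dB-Hz
Eb/N0 = C/N0 - 10*log10(R_b) = 103.6000 - 81.0075 = 22.5925 dB
Margin = Eb/N0 - Eb/N0_req = 22.5925 - 10.3 = 12.2925 dB (link closes)

12.2925 dB


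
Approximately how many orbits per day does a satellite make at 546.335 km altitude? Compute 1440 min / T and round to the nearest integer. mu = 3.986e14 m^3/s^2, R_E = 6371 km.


r = 6.917335e+06 m
T = 2*pi*sqrt(r^3/mu) = 5725.5793 s = 95.4263 min
revs/day = 1440 / 95.4263 = 15.0902
Rounded: 15 revolutions per day

15 revolutions per day


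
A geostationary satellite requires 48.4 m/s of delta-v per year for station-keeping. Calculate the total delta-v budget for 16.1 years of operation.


dV = rate * years = 48.4 * 16.1
dV = 779.2400 m/s

779.2400 m/s


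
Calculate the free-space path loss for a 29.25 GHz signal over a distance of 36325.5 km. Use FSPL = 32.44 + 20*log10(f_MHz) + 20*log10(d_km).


f = 29.25 GHz = 29250.0000 MHz
d = 36325.5 km
FSPL = 32.44 + 20*log10(29250.0000) + 20*log10(36325.5)
FSPL = 32.44 + 89.3225 + 91.2042
FSPL = 212.9667 dB

212.9667 dB


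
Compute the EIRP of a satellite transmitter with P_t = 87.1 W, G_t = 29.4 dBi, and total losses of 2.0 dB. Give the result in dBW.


Pt = 87.1 W = 19.4002 dBW
EIRP = Pt_dBW + Gt - losses = 19.4002 + 29.4 - 2.0 = 46.8002 dBW

46.8002 dBW


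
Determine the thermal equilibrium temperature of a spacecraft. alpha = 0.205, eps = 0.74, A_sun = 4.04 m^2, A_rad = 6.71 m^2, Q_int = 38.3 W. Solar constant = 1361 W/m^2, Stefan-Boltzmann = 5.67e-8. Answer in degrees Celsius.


Numerator = alpha*S*A_sun + Q_int = 0.205*1361*4.04 + 38.3 = 1165.4802 W
Denominator = eps*sigma*A_rad = 0.74*5.67e-8*6.71 = 2.8153818e-07 W/K^4
T^4 = 4.1396879e+09 K^4
T = 253.6541 K = -19.4959 C

-19.4959 degrees Celsius


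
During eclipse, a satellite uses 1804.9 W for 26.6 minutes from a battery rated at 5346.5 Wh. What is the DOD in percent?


E_used = P * t / 60 = 1804.9 * 26.6 / 60 = 800.1723 Wh
DOD = E_used / E_total * 100 = 800.1723 / 5346.5 * 100
DOD = 14.9663 %

14.9663 %


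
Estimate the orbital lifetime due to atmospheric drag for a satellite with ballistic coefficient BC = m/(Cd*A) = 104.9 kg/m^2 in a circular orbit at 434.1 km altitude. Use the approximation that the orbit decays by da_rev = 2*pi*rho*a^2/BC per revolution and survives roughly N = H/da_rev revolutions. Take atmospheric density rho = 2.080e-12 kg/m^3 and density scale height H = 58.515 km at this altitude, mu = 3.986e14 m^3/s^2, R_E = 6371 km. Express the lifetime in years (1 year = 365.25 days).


a = R_E + alt = 6805.1000 km = 6.8051e+06 m
da_rev = 2*pi*rho*a^2/BC = 2*pi*2.080e-12*(6.8051e+06)^2/104.9 = 5.769481 m per revolution
N = H/da_rev = 58515.0000 m / 5.769481 m = 10142.1603 revolutions
P = 2*pi*sqrt(a^3/mu) = 5586.7982 s
lifetime = N*P = 10142.1603 * 5586.7982 = 5.6662204e+07 s = 655.8125 days
years = 655.8125 / 365.25 = 1.7955 years

1.7955 years


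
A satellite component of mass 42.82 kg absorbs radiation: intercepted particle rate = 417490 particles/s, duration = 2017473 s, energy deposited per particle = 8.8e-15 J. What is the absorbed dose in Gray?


Total energy deposited = rate * time * E_per
  = 417490 * 2017473 * 8.8e-15 = 0.007412018 J
Dose = E_total / mass = 0.007412018 / 42.82
Dose = 1.7309711e-04 Gy

1.7310e-04 Gy


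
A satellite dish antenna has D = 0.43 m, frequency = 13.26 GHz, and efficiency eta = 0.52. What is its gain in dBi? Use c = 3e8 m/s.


lambda = c/f = 3e8 / 1.326e+10 = 0.02262443 m
G = eta*(pi*D/lambda)^2 = 0.52*(pi*0.43/0.02262443)^2
G = 1853.8925 (linear)
G = 10*log10(1853.8925) = 32.6808 dBi

32.6808 dBi


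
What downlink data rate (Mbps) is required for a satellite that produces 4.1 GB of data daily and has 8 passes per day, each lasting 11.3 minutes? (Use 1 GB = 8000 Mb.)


total contact time = 8 * 11.3 * 60 = 5424.0000 s
data = 4.1 GB = 32800.0000 Mb
rate = 32800.0000 / 5424.0000 = 6.0472 Mbps

6.0472 Mbps


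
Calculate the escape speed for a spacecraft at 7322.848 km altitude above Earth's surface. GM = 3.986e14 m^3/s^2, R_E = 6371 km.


r = 6371.0 + 7322.848 = 13693.8480 km = 1.3693848e+07 m
v_esc = sqrt(2*mu/r) = sqrt(2*3.986e14 / 1.3693848e+07)
v_esc = 7629.9360 m/s = 7.6299 km/s

7.6299 km/s


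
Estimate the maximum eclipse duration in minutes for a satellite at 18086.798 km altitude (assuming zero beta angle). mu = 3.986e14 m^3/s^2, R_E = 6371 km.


r = 24457.7980 km
T = 634.4333 min
Eclipse fraction = arcsin(R_E/r)/pi = arcsin(6371.0000/24457.7980)/pi
= arcsin(0.2604895)/pi = 0.08388395
Eclipse duration = 0.08388395 * 634.4333 = 53.2188 min

53.2188 minutes


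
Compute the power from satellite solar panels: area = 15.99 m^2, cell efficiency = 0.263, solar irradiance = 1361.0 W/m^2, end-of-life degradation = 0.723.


P = area * eta * S * degradation
P = 15.99 * 0.263 * 1361.0 * 0.723
P = 4138.0967 W

4138.0967 W


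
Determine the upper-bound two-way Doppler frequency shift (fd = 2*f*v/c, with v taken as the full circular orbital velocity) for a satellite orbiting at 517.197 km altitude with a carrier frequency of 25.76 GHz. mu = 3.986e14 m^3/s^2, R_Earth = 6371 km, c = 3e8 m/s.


r = 6.888197e+06 m
v = sqrt(mu/r) = 7607.0429 m/s (worst-case radial velocity)
f = 25.76 GHz = 2.576e+10 Hz
fd = 2*f*v/c = 2*2.576e+10*7607.0429/3.0e+08
fd = 1.3063828e+06 Hz

1.3064e+06 Hz


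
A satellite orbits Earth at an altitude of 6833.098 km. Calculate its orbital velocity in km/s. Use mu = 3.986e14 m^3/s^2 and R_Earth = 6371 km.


r = R_E + alt = 6371.0 + 6833.098 = 13204.0980 km = 1.3204098e+07 m
v = sqrt(mu/r) = sqrt(3.986e14 / 1.3204098e+07) = 5494.3241 m/s = 5.4943 km/s

5.4943 km/s


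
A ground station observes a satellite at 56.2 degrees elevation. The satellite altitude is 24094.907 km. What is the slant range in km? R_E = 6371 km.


h = 24094.907 km, el = 56.2 deg
d = -R_E*sin(el) + sqrt((R_E*sin(el))^2 + 2*R_E*h + h^2)
d = -6371.0000*sin(0.980875) + sqrt((6371.0000*0.8309845)^2 + 2*6371.0000*24094.907 + 24094.907^2)
d = 24964.8532 km

24964.8532 km


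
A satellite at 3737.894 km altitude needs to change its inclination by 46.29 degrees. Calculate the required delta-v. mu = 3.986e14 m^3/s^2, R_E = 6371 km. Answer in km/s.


r = 10108.8940 km = 1.0108894e+07 m
V = sqrt(mu/r) = 6279.3809 m/s
di = 46.29 deg = 0.8079129 rad
dV = 2*V*sin(di/2) = 2*6279.3809*sin(0.4039565)
dV = 4936.3396 m/s = 4.9363 km/s

4.9363 km/s


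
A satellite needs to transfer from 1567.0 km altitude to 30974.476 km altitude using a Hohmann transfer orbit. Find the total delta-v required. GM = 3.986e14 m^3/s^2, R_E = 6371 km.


r1 = 7938.0000 km = 7.938e+06 m
r2 = 37345.4760 km = 3.7345476e+07 m
dv1 = sqrt(mu/r1)*(sqrt(2*r2/(r1+r2)) - 1) = 2014.5557 m/s
dv2 = sqrt(mu/r2)*(1 - sqrt(2*r1/(r1+r2))) = 1332.5859 m/s
total dv = |dv1| + |dv2| = 2014.5557 + 1332.5859 = 3347.1416 m/s = 3.3471 km/s

3.3471 km/s


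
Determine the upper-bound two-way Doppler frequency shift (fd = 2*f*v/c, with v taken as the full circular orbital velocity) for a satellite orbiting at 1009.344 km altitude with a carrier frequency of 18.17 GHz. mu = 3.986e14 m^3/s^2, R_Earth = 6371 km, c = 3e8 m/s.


r = 7.380344e+06 m
v = sqrt(mu/r) = 7349.0355 m/s (worst-case radial velocity)
f = 18.17 GHz = 1.817e+10 Hz
fd = 2*f*v/c = 2*1.817e+10*7349.0355/3.0e+08
fd = 890213.1658 Hz

890213.1658 Hz


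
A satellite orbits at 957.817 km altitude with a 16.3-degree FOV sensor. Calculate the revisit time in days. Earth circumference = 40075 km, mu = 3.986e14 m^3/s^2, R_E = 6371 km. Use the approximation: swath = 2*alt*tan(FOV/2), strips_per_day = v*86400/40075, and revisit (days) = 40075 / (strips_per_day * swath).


swath = 2*957.817*tan(0.1422443) = 274.3409 km
v = sqrt(mu/r) = 7374.8248 m/s = 7.3748 km/s
strips/day = v*86400/40075 = 7.3748*86400/40075 = 15.8998
coverage/day = strips * swath = 15.8998 * 274.3409 = 4361.9676 km
revisit = 40075 / 4361.9676 = 9.1874 days

9.1874 days


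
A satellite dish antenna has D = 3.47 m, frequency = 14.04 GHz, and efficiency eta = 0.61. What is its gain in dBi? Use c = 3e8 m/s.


lambda = c/f = 3e8 / 1.404e+10 = 0.02136752 m
G = eta*(pi*D/lambda)^2 = 0.61*(pi*3.47/0.02136752)^2
G = 158774.3108 (linear)
G = 10*log10(158774.3108) = 52.0078 dBi

52.0078 dBi


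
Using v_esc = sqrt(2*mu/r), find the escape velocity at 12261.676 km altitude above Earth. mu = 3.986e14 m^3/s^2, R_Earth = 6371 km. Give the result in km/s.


r = 6371.0 + 12261.676 = 18632.6760 km = 1.8632676e+07 m
v_esc = sqrt(2*mu/r) = sqrt(2*3.986e14 / 1.8632676e+07)
v_esc = 6541.0283 m/s = 6.5410 km/s

6.5410 km/s


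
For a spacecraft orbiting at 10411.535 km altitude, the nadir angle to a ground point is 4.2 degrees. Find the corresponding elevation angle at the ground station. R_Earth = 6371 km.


r = R_E + alt = 16782.5350 km
Law of sines in the satellite / Earth-center / ground-point triangle:
  sin(nadir)/R_E = sin(90 + el)/r  =>  cos(el) = (r/R_E)*sin(nadir)
cos(el) = (16782.5350 / 6371.0000) * sin(4.2 deg) = 0.1929246
el = arccos(0.1929246) = 78.8765 deg
(Earth-central angle = 90 - nadir - el = 6.9235 deg)

78.8765 degrees


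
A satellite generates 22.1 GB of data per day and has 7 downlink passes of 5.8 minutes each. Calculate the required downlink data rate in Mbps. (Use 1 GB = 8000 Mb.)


total contact time = 7 * 5.8 * 60 = 2436.0000 s
data = 22.1 GB = 176800.0000 Mb
rate = 176800.0000 / 2436.0000 = 72.5780 Mbps

72.5780 Mbps


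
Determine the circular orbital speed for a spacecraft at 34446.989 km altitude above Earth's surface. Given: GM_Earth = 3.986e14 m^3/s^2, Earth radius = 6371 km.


r = R_E + alt = 6371.0 + 34446.989 = 40817.9890 km = 4.0817989e+07 m
v = sqrt(mu/r) = sqrt(3.986e14 / 4.0817989e+07) = 3124.9484 m/s = 3.1249 km/s

3.1249 km/s


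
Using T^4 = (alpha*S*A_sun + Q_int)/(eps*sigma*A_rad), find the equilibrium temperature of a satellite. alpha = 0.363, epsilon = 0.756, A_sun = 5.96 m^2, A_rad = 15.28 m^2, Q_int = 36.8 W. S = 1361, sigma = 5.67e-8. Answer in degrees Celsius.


Numerator = alpha*S*A_sun + Q_int = 0.363*1361*5.96 + 36.8 = 2981.2963 W
Denominator = eps*sigma*A_rad = 0.756*5.67e-8*15.28 = 6.5498026e-07 W/K^4
T^4 = 4.5517346e+09 K^4
T = 259.7432 K = -13.4068 C

-13.4068 degrees Celsius


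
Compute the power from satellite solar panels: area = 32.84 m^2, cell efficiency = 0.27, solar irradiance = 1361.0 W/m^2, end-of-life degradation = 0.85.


P = area * eta * S * degradation
P = 32.84 * 0.27 * 1361.0 * 0.85
P = 10257.5576 W

10257.5576 W


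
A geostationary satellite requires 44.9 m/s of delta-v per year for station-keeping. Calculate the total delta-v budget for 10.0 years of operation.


dV = rate * years = 44.9 * 10.0
dV = 449.0000 m/s

449.0000 m/s


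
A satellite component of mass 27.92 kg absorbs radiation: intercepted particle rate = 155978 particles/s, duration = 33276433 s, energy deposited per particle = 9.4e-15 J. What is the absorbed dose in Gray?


Total energy deposited = rate * time * E_per
  = 155978 * 33276433 * 9.4e-15 = 0.04878968 J
Dose = E_total / mass = 0.04878968 / 27.92
Dose = 0.001747481 Gy

0.0017 Gy


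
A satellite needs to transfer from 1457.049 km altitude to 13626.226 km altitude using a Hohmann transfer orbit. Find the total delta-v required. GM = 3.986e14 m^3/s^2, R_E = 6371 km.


r1 = 7828.0490 km = 7.828049e+06 m
r2 = 19997.2260 km = 1.9997226e+07 m
dv1 = sqrt(mu/r1)*(sqrt(2*r2/(r1+r2)) - 1) = 1419.2525 m/s
dv2 = sqrt(mu/r2)*(1 - sqrt(2*r1/(r1+r2))) = 1115.6845 m/s
total dv = |dv1| + |dv2| = 1419.2525 + 1115.6845 = 2534.9371 m/s = 2.5349 km/s

2.5349 km/s


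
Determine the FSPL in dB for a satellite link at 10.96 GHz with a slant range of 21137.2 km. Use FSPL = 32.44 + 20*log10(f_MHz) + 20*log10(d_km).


f = 10.96 GHz = 10960.0000 MHz
d = 21137.2 km
FSPL = 32.44 + 20*log10(10960.0000) + 20*log10(21137.2)
FSPL = 32.44 + 80.7962 + 86.5009
FSPL = 199.7372 dB

199.7372 dB


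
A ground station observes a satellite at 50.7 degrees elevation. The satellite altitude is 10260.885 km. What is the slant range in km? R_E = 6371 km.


h = 10260.885 km, el = 50.7 deg
d = -R_E*sin(el) + sqrt((R_E*sin(el))^2 + 2*R_E*h + h^2)
d = -6371.0000*sin(0.8848819) + sqrt((6371.0000*0.7738402)^2 + 2*6371.0000*10260.885 + 10260.885^2)
d = 11204.8012 km

11204.8012 km


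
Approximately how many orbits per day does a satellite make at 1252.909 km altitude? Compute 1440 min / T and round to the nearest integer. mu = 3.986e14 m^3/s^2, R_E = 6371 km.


r = 7.623909e+06 m
T = 2*pi*sqrt(r^3/mu) = 6624.8764 s = 110.4146 min
revs/day = 1440 / 110.4146 = 13.0418
Rounded: 13 revolutions per day

13 revolutions per day


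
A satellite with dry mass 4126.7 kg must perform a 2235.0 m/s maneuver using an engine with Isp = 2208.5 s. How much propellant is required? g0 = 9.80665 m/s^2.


ve = Isp * g0 = 2208.5 * 9.80665 = 21657.986525 m/s
mass ratio = exp(dv/ve) = exp(2235.0/21657.986525) = 1.10870779
m_prop = m_dry * (mr - 1) = 4126.7 * (1.10870779 - 1)
m_prop = 448.6045 kg

448.6045 kg


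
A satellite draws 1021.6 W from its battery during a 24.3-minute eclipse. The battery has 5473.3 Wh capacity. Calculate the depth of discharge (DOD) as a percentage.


E_used = P * t / 60 = 1021.6 * 24.3 / 60 = 413.7480 Wh
DOD = E_used / E_total * 100 = 413.7480 / 5473.3 * 100
DOD = 7.5594 %

7.5594 %


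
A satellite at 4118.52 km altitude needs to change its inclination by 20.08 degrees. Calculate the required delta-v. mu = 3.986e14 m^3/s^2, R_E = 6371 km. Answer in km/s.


r = 10489.5200 km = 1.048952e+07 m
V = sqrt(mu/r) = 6164.4004 m/s
di = 20.08 deg = 0.3504621 rad
dV = 2*V*sin(di/2) = 2*6164.4004*sin(0.1752311)
dV = 2149.3496 m/s = 2.1493 km/s

2.1493 km/s


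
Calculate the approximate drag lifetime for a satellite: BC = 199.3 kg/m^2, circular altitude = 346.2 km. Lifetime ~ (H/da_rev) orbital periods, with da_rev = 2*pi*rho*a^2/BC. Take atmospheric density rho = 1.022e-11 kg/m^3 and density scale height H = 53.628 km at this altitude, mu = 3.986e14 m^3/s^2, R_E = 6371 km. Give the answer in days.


a = R_E + alt = 6717.2000 km = 6.7172e+06 m
da_rev = 2*pi*rho*a^2/BC = 2*pi*1.022e-11*(6.7172e+06)^2/199.3 = 14.537845 m per revolution
N = H/da_rev = 53628.0000 m / 14.537845 m = 3688.8549 revolutions
P = 2*pi*sqrt(a^3/mu) = 5478.9034 s
lifetime = N*P = 3688.8549 * 5478.9034 = 2.021088e+07 s = 233.9222 days

233.9222 days


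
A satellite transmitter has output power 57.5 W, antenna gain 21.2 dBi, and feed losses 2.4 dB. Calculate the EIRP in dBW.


Pt = 57.5 W = 17.5967 dBW
EIRP = Pt_dBW + Gt - losses = 17.5967 + 21.2 - 2.4 = 36.3967 dBW

36.3967 dBW


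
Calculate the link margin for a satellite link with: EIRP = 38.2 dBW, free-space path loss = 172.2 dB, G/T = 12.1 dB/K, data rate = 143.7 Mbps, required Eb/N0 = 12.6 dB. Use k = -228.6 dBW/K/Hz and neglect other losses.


C/N0 = EIRP - FSPL + G/T - k = 38.2 - 172.2 + 12.1 - (-228.6)
C/N0 = 106.7000 dB-Hz
R_b = 143.7 Mbps = 1.437e+08 bps -> 10*log10(R_b) = 81.5746 dB-Hz
Eb/N0 = C/N0 - 10*log10(R_b) = 106.7000 - 81.5746 = 25.1254 dB
Margin = Eb/N0 - Eb/N0_req = 25.1254 - 12.6 = 12.5254 dB (link closes)

12.5254 dB


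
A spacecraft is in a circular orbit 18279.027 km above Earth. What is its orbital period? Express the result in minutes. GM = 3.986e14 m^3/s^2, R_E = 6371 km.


r = 24650.0270 km = 2.4650027e+07 m
T = 2*pi*sqrt(r^3/mu) = 2*pi*sqrt(1.4977944e+22 / 3.986e14)
T = 38515.6579 s = 641.9276 min

641.9276 minutes


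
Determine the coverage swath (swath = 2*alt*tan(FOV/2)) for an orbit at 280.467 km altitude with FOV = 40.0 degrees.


FOV = 40.0 deg = 0.6981317 rad
swath = 2 * alt * tan(FOV/2) = 2 * 280.467 * tan(0.3490659)
swath = 2 * 280.467 * 0.3639702
swath = 204.1633 km

204.1633 km


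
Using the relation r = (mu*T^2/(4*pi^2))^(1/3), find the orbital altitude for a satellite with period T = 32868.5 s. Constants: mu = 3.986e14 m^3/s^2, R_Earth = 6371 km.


T = 32868.5 s
r = (mu*T^2/(4*pi^2))^(1/3) = (3.986e14 * 32868.5^2 / (4*pi^2))^(1/3)
r = 2.2177493e+07 m = 22177.4926 km
alt = r - R_E = 22177.4926 - 6371 = 15806.4926 km

15806.4926 km


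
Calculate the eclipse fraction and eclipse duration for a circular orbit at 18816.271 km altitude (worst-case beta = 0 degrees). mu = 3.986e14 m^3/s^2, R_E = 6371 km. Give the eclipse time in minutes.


r = 25187.2710 km
T = 663.0277 min
Eclipse fraction = arcsin(R_E/r)/pi = arcsin(6371.0000/25187.2710)/pi
= arcsin(0.2529452)/pi = 0.08139925
Eclipse duration = 0.08139925 * 663.0277 = 53.9700 min

53.9700 minutes


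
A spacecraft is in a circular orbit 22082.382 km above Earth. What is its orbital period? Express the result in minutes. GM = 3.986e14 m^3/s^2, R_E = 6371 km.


r = 28453.3820 km = 2.8453382e+07 m
T = 2*pi*sqrt(r^3/mu) = 2*pi*sqrt(2.3035714e+22 / 3.986e14)
T = 47765.2509 s = 796.0875 min

796.0875 minutes


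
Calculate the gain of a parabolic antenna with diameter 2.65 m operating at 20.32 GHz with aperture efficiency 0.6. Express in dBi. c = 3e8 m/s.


lambda = c/f = 3e8 / 2.032e+10 = 0.01476378 m
G = eta*(pi*D/lambda)^2 = 0.6*(pi*2.65/0.01476378)^2
G = 190786.5002 (linear)
G = 10*log10(190786.5002) = 52.8055 dBi

52.8055 dBi


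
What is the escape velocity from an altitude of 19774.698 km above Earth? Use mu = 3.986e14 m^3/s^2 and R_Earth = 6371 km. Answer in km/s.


r = 6371.0 + 19774.698 = 26145.6980 km = 2.6145698e+07 m
v_esc = sqrt(2*mu/r) = sqrt(2*3.986e14 / 2.6145698e+07)
v_esc = 5521.8363 m/s = 5.5218 km/s

5.5218 km/s


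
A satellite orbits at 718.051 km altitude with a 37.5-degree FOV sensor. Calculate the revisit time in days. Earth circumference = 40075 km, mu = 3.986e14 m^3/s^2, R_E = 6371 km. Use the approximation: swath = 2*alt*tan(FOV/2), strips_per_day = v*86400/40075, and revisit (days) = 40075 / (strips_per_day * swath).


swath = 2*718.051*tan(0.3272492) = 487.4909 km
v = sqrt(mu/r) = 7498.5035 m/s = 7.4985 km/s
strips/day = v*86400/40075 = 7.4985*86400/40075 = 16.1665
coverage/day = strips * swath = 16.1665 * 487.4909 = 7881.0005 km
revisit = 40075 / 7881.0005 = 5.0850 days

5.0850 days


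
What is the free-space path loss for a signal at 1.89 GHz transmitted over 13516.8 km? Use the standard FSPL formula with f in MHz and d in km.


f = 1.89 GHz = 1890.0000 MHz
d = 13516.8 km
FSPL = 32.44 + 20*log10(1890.0000) + 20*log10(13516.8)
FSPL = 32.44 + 65.5292 + 82.6175
FSPL = 180.5867 dB

180.5867 dB


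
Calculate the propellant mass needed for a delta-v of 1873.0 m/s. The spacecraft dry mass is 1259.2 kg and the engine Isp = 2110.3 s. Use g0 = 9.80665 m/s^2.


ve = Isp * g0 = 2110.3 * 9.80665 = 20694.973495 m/s
mass ratio = exp(dv/ve) = exp(1873.0/20694.973495) = 1.09472706
m_prop = m_dry * (mr - 1) = 1259.2 * (1.09472706 - 1)
m_prop = 119.2803 kg

119.2803 kg


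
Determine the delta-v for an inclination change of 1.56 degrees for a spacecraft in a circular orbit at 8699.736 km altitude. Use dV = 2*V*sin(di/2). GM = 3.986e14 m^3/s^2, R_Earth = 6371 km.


r = 15070.7360 km = 1.5070736e+07 m
V = sqrt(mu/r) = 5142.8211 m/s
di = 1.56 deg = 0.02722714 rad
dV = 2*V*sin(di/2) = 2*5142.8211*sin(0.01361357)
dV = 140.0200 m/s = 0.14002 km/s

0.1400 km/s


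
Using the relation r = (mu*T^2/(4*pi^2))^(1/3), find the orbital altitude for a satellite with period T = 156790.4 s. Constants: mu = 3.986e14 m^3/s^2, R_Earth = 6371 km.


T = 156790.4 s
r = (mu*T^2/(4*pi^2))^(1/3) = (3.986e14 * 156790.4^2 / (4*pi^2))^(1/3)
r = 6.2845208e+07 m = 62845.2075 km
alt = r - R_E = 62845.2075 - 6371 = 56474.2075 km

56474.2075 km


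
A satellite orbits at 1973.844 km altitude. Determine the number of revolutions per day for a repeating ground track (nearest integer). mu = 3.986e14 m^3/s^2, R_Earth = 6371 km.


r = 8.344844e+06 m
T = 2*pi*sqrt(r^3/mu) = 7586.4492 s = 126.4408 min
revs/day = 1440 / 126.4408 = 11.3887
Rounded: 11 revolutions per day

11 revolutions per day


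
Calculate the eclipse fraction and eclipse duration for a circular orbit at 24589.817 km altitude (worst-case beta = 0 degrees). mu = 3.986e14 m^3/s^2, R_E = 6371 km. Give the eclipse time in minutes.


r = 30960.8170 km
T = 903.6049 min
Eclipse fraction = arcsin(R_E/r)/pi = arcsin(6371.0000/30960.8170)/pi
= arcsin(0.2057762)/pi = 0.0659719
Eclipse duration = 0.0659719 * 903.6049 = 59.6125 min

59.6125 minutes


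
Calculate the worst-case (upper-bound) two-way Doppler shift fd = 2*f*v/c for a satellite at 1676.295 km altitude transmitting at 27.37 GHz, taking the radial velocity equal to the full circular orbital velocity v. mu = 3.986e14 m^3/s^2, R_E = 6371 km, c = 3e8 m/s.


r = 8.047295e+06 m
v = sqrt(mu/r) = 7037.9096 m/s (worst-case radial velocity)
f = 27.37 GHz = 2.737e+10 Hz
fd = 2*f*v/c = 2*2.737e+10*7037.9096/3.0e+08
fd = 1.2841839e+06 Hz

1.2842e+06 Hz


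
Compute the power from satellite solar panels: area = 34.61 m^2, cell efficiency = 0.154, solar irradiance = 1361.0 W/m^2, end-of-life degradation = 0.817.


P = area * eta * S * degradation
P = 34.61 * 0.154 * 1361.0 * 0.817
P = 5926.5575 W

5926.5575 W


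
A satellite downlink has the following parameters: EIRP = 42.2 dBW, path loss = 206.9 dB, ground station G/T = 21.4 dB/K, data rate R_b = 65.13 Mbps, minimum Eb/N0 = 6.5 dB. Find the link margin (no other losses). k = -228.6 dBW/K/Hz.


C/N0 = EIRP - FSPL + G/T - k = 42.2 - 206.9 + 21.4 - (-228.6)
C/N0 = 85.3000 dB-Hz
R_b = 65.13 Mbps = 6.513e+07 bps -> 10*log10(R_b) = 78.1378 dB-Hz
Eb/N0 = C/N0 - 10*log10(R_b) = 85.3000 - 78.1378 = 7.1622 dB
Margin = Eb/N0 - Eb/N0_req = 7.1622 - 6.5 = 0.6621892 dB (link closes)

0.6622 dB


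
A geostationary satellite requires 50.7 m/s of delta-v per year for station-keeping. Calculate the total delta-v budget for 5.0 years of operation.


dV = rate * years = 50.7 * 5.0
dV = 253.5000 m/s

253.5000 m/s


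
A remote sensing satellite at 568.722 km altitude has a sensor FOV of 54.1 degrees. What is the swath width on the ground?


FOV = 54.1 deg = 0.9442231 rad
swath = 2 * alt * tan(FOV/2) = 2 * 568.722 * tan(0.4721116)
swath = 2 * 568.722 * 0.5106252
swath = 580.8075 km

580.8075 km


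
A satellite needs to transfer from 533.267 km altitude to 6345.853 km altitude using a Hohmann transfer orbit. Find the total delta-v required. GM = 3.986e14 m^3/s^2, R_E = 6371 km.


r1 = 6904.2670 km = 6.904267e+06 m
r2 = 12716.8530 km = 1.2716853e+07 m
dv1 = sqrt(mu/r1)*(sqrt(2*r2/(r1+r2)) - 1) = 1052.5456 m/s
dv2 = sqrt(mu/r2)*(1 - sqrt(2*r1/(r1+r2))) = 901.9148 m/s
total dv = |dv1| + |dv2| = 1052.5456 + 901.9148 = 1954.4605 m/s = 1.9545 km/s

1.9545 km/s


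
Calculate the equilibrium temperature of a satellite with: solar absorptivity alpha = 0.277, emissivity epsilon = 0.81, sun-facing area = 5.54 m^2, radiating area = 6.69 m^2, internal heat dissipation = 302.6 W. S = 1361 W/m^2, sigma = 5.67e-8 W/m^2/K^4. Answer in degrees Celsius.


Numerator = alpha*S*A_sun + Q_int = 0.277*1361*5.54 + 302.6 = 2391.1634 W
Denominator = eps*sigma*A_rad = 0.81*5.67e-8*6.69 = 3.0725163e-07 W/K^4
T^4 = 7.782427e+09 K^4
T = 297.0153 K = 23.8653 C

23.8653 degrees Celsius


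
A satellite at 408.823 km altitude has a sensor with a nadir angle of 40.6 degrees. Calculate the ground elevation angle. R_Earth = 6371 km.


r = R_E + alt = 6779.8230 km
Law of sines in the satellite / Earth-center / ground-point triangle:
  sin(nadir)/R_E = sin(90 + el)/r  =>  cos(el) = (r/R_E)*sin(nadir)
cos(el) = (6779.8230 / 6371.0000) * sin(40.6 deg) = 0.692534
el = arccos(0.692534) = 46.1690 deg
(Earth-central angle = 90 - nadir - el = 3.2310 deg)

46.1690 degrees


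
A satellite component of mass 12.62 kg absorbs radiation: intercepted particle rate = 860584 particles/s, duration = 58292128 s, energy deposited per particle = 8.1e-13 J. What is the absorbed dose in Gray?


Total energy deposited = rate * time * E_per
  = 860584 * 58292128 * 8.1e-13 = 40.6339 J
Dose = E_total / mass = 40.6339 / 12.62
Dose = 3.2198 Gy

3.2198 Gy


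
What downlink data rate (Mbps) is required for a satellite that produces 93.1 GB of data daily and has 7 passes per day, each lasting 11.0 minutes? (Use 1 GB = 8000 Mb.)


total contact time = 7 * 11.0 * 60 = 4620.0000 s
data = 93.1 GB = 744800.0000 Mb
rate = 744800.0000 / 4620.0000 = 161.2121 Mbps

161.2121 Mbps


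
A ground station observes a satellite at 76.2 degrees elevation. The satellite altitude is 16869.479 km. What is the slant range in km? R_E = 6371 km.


h = 16869.479 km, el = 76.2 deg
d = -R_E*sin(el) + sqrt((R_E*sin(el))^2 + 2*R_E*h + h^2)
d = -6371.0000*sin(1.3299) + sqrt((6371.0000*0.9711343)^2 + 2*6371.0000*16869.479 + 16869.479^2)
d = 17003.6427 km

17003.6427 km


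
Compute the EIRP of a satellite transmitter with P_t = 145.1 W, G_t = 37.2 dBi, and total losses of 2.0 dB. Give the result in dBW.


Pt = 145.1 W = 21.6167 dBW
EIRP = Pt_dBW + Gt - losses = 21.6167 + 37.2 - 2.0 = 56.8167 dBW

56.8167 dBW


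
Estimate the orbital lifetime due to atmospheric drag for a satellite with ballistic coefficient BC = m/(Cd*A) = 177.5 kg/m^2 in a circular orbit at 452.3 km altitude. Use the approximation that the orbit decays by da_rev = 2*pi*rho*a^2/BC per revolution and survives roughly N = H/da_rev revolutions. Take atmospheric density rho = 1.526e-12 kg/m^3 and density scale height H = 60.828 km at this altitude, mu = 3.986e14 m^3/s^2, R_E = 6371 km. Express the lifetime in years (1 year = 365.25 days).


a = R_E + alt = 6823.3000 km = 6.8233e+06 m
da_rev = 2*pi*rho*a^2/BC = 2*pi*1.526e-12*(6.8233e+06)^2/177.5 = 2.514925 m per revolution
N = H/da_rev = 60828.0000 m / 2.514925 m = 24186.8082 revolutions
P = 2*pi*sqrt(a^3/mu) = 5609.2258 s
lifetime = N*P = 24186.8082 * 5609.2258 = 1.3566927e+08 s = 1570.2462 days
years = 1570.2462 / 365.25 = 4.2991 years

4.2991 years


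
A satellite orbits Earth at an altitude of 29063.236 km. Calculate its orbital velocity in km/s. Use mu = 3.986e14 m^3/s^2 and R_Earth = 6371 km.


r = R_E + alt = 6371.0 + 29063.236 = 35434.2360 km = 3.5434236e+07 m
v = sqrt(mu/r) = sqrt(3.986e14 / 3.5434236e+07) = 3353.9541 m/s = 3.3540 km/s

3.3540 km/s


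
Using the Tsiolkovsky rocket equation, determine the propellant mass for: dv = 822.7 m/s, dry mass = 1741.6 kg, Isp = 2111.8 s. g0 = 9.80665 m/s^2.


ve = Isp * g0 = 2111.8 * 9.80665 = 20709.683470 m/s
mass ratio = exp(dv/ve) = exp(822.7/20709.683470) = 1.04052498
m_prop = m_dry * (mr - 1) = 1741.6 * (1.04052498 - 1)
m_prop = 70.5783 kg

70.5783 kg


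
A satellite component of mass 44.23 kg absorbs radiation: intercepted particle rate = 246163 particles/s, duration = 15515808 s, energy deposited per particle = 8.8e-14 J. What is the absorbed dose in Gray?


Total energy deposited = rate * time * E_per
  = 246163 * 15515808 * 8.8e-14 = 0.3361088 J
Dose = E_total / mass = 0.3361088 / 44.23
Dose = 0.007599113 Gy

0.0076 Gy


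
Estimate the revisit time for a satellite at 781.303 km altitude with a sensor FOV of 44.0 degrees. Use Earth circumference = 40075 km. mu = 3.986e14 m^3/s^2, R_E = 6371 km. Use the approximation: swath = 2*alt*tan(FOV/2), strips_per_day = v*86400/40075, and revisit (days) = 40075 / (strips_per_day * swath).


swath = 2*781.303*tan(0.3839724) = 631.3338 km
v = sqrt(mu/r) = 7465.2730 m/s = 7.4653 km/s
strips/day = v*86400/40075 = 7.4653*86400/40075 = 16.0948
coverage/day = strips * swath = 16.0948 * 631.3338 = 10161.1989 km
revisit = 40075 / 10161.1989 = 3.9439 days

3.9439 days


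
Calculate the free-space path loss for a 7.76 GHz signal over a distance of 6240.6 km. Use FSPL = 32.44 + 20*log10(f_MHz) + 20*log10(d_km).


f = 7.76 GHz = 7760.0000 MHz
d = 6240.6 km
FSPL = 32.44 + 20*log10(7760.0000) + 20*log10(6240.6)
FSPL = 32.44 + 77.7972 + 75.9045
FSPL = 186.1418 dB

186.1418 dB


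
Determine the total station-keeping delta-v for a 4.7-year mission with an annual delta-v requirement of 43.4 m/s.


dV = rate * years = 43.4 * 4.7
dV = 203.9800 m/s

203.9800 m/s


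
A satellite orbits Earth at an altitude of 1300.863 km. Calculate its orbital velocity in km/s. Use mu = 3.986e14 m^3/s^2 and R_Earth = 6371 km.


r = R_E + alt = 6371.0 + 1300.863 = 7671.8630 km = 7.671863e+06 m
v = sqrt(mu/r) = sqrt(3.986e14 / 7.671863e+06) = 7208.0573 m/s = 7.2081 km/s

7.2081 km/s


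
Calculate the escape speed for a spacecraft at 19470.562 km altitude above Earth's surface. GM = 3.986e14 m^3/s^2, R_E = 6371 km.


r = 6371.0 + 19470.562 = 25841.5620 km = 2.5841562e+07 m
v_esc = sqrt(2*mu/r) = sqrt(2*3.986e14 / 2.5841562e+07)
v_esc = 5554.2352 m/s = 5.5542 km/s

5.5542 km/s


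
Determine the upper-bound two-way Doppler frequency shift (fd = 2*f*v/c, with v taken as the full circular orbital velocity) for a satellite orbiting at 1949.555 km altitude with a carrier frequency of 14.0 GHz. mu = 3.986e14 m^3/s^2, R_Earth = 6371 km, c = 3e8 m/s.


r = 8.320555e+06 m
v = sqrt(mu/r) = 6921.3769 m/s (worst-case radial velocity)
f = 14.0 GHz = 1.4e+10 Hz
fd = 2*f*v/c = 2*1.4e+10*6921.3769/3.0e+08
fd = 645995.1776 Hz

645995.1776 Hz


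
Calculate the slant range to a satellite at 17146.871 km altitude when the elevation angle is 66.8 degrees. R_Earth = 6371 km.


h = 17146.871 km, el = 66.8 deg
d = -R_E*sin(el) + sqrt((R_E*sin(el))^2 + 2*R_E*h + h^2)
d = -6371.0000*sin(1.1659) + sqrt((6371.0000*0.9191353)^2 + 2*6371.0000*17146.871 + 17146.871^2)
d = 17527.7544 km

17527.7544 km


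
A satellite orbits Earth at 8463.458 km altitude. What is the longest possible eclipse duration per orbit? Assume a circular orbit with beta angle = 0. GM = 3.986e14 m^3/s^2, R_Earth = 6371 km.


r = 14834.4580 km
T = 299.6867 min
Eclipse fraction = arcsin(R_E/r)/pi = arcsin(6371.0000/14834.4580)/pi
= arcsin(0.4294731)/pi = 0.1413007
Eclipse duration = 0.1413007 * 299.6867 = 42.3459 min

42.3459 minutes


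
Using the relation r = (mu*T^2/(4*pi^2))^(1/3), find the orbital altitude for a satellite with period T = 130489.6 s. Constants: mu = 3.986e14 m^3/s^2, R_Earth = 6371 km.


T = 130489.6 s
r = (mu*T^2/(4*pi^2))^(1/3) = (3.986e14 * 130489.6^2 / (4*pi^2))^(1/3)
r = 5.560448e+07 m = 55604.4803 km
alt = r - R_E = 55604.4803 - 6371 = 49233.4803 km

49233.4803 km


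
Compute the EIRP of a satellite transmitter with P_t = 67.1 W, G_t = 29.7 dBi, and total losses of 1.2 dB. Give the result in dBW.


Pt = 67.1 W = 18.2672 dBW
EIRP = Pt_dBW + Gt - losses = 18.2672 + 29.7 - 1.2 = 46.7672 dBW

46.7672 dBW


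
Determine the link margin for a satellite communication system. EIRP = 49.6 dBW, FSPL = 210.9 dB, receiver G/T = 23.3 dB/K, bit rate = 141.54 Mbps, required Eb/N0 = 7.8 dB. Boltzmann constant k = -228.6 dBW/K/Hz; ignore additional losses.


C/N0 = EIRP - FSPL + G/T - k = 49.6 - 210.9 + 23.3 - (-228.6)
C/N0 = 90.6000 dB-Hz
R_b = 141.54 Mbps = 1.4154e+08 bps -> 10*log10(R_b) = 81.5088 dB-Hz
Eb/N0 = C/N0 - 10*log10(R_b) = 90.6000 - 81.5088 = 9.0912 dB
Margin = Eb/N0 - Eb/N0_req = 9.0912 - 7.8 = 1.2912 dB (link closes)

1.2912 dB


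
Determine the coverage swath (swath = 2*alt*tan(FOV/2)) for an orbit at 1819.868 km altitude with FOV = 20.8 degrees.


FOV = 20.8 deg = 0.3630285 rad
swath = 2 * alt * tan(FOV/2) = 2 * 1819.868 * tan(0.1815142)
swath = 2 * 1819.868 * 0.1835343
swath = 668.0166 km

668.0166 km


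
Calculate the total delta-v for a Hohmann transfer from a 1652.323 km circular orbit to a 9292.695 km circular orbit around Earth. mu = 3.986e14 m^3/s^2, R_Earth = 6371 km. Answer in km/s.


r1 = 8023.3230 km = 8.023323e+06 m
r2 = 15663.6950 km = 1.5663695e+07 m
dv1 = sqrt(mu/r1)*(sqrt(2*r2/(r1+r2)) - 1) = 1057.4317 m/s
dv2 = sqrt(mu/r2)*(1 - sqrt(2*r1/(r1+r2))) = 892.5288 m/s
total dv = |dv1| + |dv2| = 1057.4317 + 892.5288 = 1949.9605 m/s = 1.9500 km/s

1.9500 km/s


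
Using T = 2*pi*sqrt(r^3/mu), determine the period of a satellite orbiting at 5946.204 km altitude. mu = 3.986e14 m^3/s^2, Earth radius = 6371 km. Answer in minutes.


r = 12317.2040 km = 1.2317204e+07 m
T = 2*pi*sqrt(r^3/mu) = 2*pi*sqrt(1.8686863e+21 / 3.986e14)
T = 13604.4009 s = 226.7400 min

226.7400 minutes


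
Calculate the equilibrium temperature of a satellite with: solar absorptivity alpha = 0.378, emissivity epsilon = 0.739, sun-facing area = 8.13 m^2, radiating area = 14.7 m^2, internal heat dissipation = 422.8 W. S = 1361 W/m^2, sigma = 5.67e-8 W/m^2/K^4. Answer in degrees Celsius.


Numerator = alpha*S*A_sun + Q_int = 0.378*1361*8.13 + 422.8 = 4605.3435 W
Denominator = eps*sigma*A_rad = 0.739*5.67e-8*14.7 = 6.1594911e-07 W/K^4
T^4 = 7.4768247e+09 K^4
T = 294.0555 K = 20.9055 C

20.9055 degrees Celsius


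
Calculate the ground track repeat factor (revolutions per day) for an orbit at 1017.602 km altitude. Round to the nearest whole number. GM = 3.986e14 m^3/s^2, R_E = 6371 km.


r = 7.388602e+06 m
T = 2*pi*sqrt(r^3/mu) = 6320.5465 s = 105.3424 min
revs/day = 1440 / 105.3424 = 13.6697
Rounded: 14 revolutions per day

14 revolutions per day


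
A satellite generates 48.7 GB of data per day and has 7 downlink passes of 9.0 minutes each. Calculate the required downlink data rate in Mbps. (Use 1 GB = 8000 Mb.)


total contact time = 7 * 9.0 * 60 = 3780.0000 s
data = 48.7 GB = 389600.0000 Mb
rate = 389600.0000 / 3780.0000 = 103.0688 Mbps

103.0688 Mbps


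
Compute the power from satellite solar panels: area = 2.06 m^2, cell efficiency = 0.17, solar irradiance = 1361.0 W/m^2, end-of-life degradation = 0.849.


P = area * eta * S * degradation
P = 2.06 * 0.17 * 1361.0 * 0.849
P = 404.6522 W

404.6522 W


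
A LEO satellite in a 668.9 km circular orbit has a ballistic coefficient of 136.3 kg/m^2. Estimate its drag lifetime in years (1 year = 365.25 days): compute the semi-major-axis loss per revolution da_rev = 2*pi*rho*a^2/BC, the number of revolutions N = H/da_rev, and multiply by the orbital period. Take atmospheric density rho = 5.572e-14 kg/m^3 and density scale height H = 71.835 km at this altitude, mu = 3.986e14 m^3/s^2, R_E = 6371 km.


a = R_E + alt = 7039.9000 km = 7.0399e+06 m
da_rev = 2*pi*rho*a^2/BC = 2*pi*5.572e-14*(7.0399e+06)^2/136.3 = 0.127299911 m per revolution
N = H/da_rev = 71835.0000 m / 0.127299911 m = 564297.3302 revolutions
P = 2*pi*sqrt(a^3/mu) = 5878.4247 s
lifetime = N*P = 564297.3302 * 5878.4247 = 3.3171793e+09 s = 38393.2794 days
years = 38393.2794 / 365.25 = 105.1151 years

105.1151 years


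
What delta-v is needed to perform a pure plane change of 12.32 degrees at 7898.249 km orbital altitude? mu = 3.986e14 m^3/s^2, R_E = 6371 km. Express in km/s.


r = 14269.2490 km = 1.4269249e+07 m
V = sqrt(mu/r) = 5285.2811 m/s
di = 12.32 deg = 0.2150246 rad
dV = 2*V*sin(di/2) = 2*5285.2811*sin(0.1075123)
dV = 1134.2771 m/s = 1.1343 km/s

1.1343 km/s


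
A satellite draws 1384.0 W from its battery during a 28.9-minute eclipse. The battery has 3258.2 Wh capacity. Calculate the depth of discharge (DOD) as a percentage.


E_used = P * t / 60 = 1384.0 * 28.9 / 60 = 666.6267 Wh
DOD = E_used / E_total * 100 = 666.6267 / 3258.2 * 100
DOD = 20.4600 %

20.4600 %


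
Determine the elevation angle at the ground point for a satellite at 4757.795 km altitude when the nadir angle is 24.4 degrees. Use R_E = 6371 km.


r = R_E + alt = 11128.7950 km
Law of sines in the satellite / Earth-center / ground-point triangle:
  sin(nadir)/R_E = sin(90 + el)/r  =>  cos(el) = (r/R_E)*sin(nadir)
cos(el) = (11128.7950 / 6371.0000) * sin(24.4 deg) = 0.7216064
el = arccos(0.7216064) = 43.8127 deg
(Earth-central angle = 90 - nadir - el = 21.7873 deg)

43.8127 degrees


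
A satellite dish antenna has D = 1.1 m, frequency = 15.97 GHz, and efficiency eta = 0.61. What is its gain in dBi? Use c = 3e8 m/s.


lambda = c/f = 3e8 / 1.597e+10 = 0.01878522 m
G = eta*(pi*D/lambda)^2 = 0.61*(pi*1.1/0.01878522)^2
G = 20643.4497 (linear)
G = 10*log10(20643.4497) = 43.1478 dBi

43.1478 dBi
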